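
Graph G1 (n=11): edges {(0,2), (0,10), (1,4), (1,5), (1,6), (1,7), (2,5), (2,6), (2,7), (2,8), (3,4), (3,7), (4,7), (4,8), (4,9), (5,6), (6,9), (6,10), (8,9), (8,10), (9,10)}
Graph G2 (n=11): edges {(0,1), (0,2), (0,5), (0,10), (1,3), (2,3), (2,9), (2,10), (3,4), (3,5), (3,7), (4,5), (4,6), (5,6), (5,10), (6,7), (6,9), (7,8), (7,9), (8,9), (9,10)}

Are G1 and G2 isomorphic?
Yes, isomorphic

The graphs are isomorphic.
One valid mapping φ: V(G1) → V(G2): 0→1, 1→6, 2→3, 3→8, 4→9, 5→4, 6→5, 7→7, 8→2, 9→10, 10→0

Verify φ preserves adjacency — for each edge of G1, its image is an edge of G2:
  (0,2) → (φ(0),φ(2)) = (1,3) ∈ E(G2) ✓
  (0,10) → (φ(0),φ(10)) = (0,1) ∈ E(G2) ✓
  (1,4) → (φ(1),φ(4)) = (6,9) ∈ E(G2) ✓
  (1,5) → (φ(1),φ(5)) = (4,6) ∈ E(G2) ✓
  (1,6) → (φ(1),φ(6)) = (5,6) ∈ E(G2) ✓
  (1,7) → (φ(1),φ(7)) = (6,7) ∈ E(G2) ✓
  (2,5) → (φ(2),φ(5)) = (3,4) ∈ E(G2) ✓
  (2,6) → (φ(2),φ(6)) = (3,5) ∈ E(G2) ✓
  (2,7) → (φ(2),φ(7)) = (3,7) ∈ E(G2) ✓
  (2,8) → (φ(2),φ(8)) = (2,3) ∈ E(G2) ✓
  (3,4) → (φ(3),φ(4)) = (8,9) ∈ E(G2) ✓
  (3,7) → (φ(3),φ(7)) = (7,8) ∈ E(G2) ✓
  (4,7) → (φ(4),φ(7)) = (7,9) ∈ E(G2) ✓
  (4,8) → (φ(4),φ(8)) = (2,9) ∈ E(G2) ✓
  (4,9) → (φ(4),φ(9)) = (9,10) ∈ E(G2) ✓
  (5,6) → (φ(5),φ(6)) = (4,5) ∈ E(G2) ✓
  (6,9) → (φ(6),φ(9)) = (5,10) ∈ E(G2) ✓
  (6,10) → (φ(6),φ(10)) = (0,5) ∈ E(G2) ✓
  (8,9) → (φ(8),φ(9)) = (2,10) ∈ E(G2) ✓
  (8,10) → (φ(8),φ(10)) = (0,2) ∈ E(G2) ✓
  (9,10) → (φ(9),φ(10)) = (0,10) ∈ E(G2) ✓
All 21 edges of G1 map to edges of G2, and |E(G1)| = |E(G2)| = 21, so φ is a bijection on edges as well as vertices. Hence G1 ≅ G2.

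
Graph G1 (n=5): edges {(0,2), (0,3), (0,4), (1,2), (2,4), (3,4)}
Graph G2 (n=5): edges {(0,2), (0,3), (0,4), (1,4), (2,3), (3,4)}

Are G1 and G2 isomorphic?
Yes, isomorphic

The graphs are isomorphic.
One valid mapping φ: V(G1) → V(G2): 0→0, 1→1, 2→4, 3→2, 4→3

Verify φ preserves adjacency — for each edge of G1, its image is an edge of G2:
  (0,2) → (φ(0),φ(2)) = (0,4) ∈ E(G2) ✓
  (0,3) → (φ(0),φ(3)) = (0,2) ∈ E(G2) ✓
  (0,4) → (φ(0),φ(4)) = (0,3) ∈ E(G2) ✓
  (1,2) → (φ(1),φ(2)) = (1,4) ∈ E(G2) ✓
  (2,4) → (φ(2),φ(4)) = (3,4) ∈ E(G2) ✓
  (3,4) → (φ(3),φ(4)) = (2,3) ∈ E(G2) ✓
All 6 edges of G1 map to edges of G2, and |E(G1)| = |E(G2)| = 6, so φ is a bijection on edges as well as vertices. Hence G1 ≅ G2.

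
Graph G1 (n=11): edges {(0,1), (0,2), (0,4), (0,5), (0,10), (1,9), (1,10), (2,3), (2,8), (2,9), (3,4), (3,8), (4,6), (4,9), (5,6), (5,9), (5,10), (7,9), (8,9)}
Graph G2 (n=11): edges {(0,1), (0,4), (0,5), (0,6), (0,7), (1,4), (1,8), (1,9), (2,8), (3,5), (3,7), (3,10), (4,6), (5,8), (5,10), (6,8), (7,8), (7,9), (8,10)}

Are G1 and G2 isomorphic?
Yes, isomorphic

The graphs are isomorphic.
One valid mapping φ: V(G1) → V(G2): 0→0, 1→6, 2→5, 3→3, 4→7, 5→1, 6→9, 7→2, 8→10, 9→8, 10→4

Verify φ preserves adjacency — for each edge of G1, its image is an edge of G2:
  (0,1) → (φ(0),φ(1)) = (0,6) ∈ E(G2) ✓
  (0,2) → (φ(0),φ(2)) = (0,5) ∈ E(G2) ✓
  (0,4) → (φ(0),φ(4)) = (0,7) ∈ E(G2) ✓
  (0,5) → (φ(0),φ(5)) = (0,1) ∈ E(G2) ✓
  (0,10) → (φ(0),φ(10)) = (0,4) ∈ E(G2) ✓
  (1,9) → (φ(1),φ(9)) = (6,8) ∈ E(G2) ✓
  (1,10) → (φ(1),φ(10)) = (4,6) ∈ E(G2) ✓
  (2,3) → (φ(2),φ(3)) = (3,5) ∈ E(G2) ✓
  (2,8) → (φ(2),φ(8)) = (5,10) ∈ E(G2) ✓
  (2,9) → (φ(2),φ(9)) = (5,8) ∈ E(G2) ✓
  (3,4) → (φ(3),φ(4)) = (3,7) ∈ E(G2) ✓
  (3,8) → (φ(3),φ(8)) = (3,10) ∈ E(G2) ✓
  (4,6) → (φ(4),φ(6)) = (7,9) ∈ E(G2) ✓
  (4,9) → (φ(4),φ(9)) = (7,8) ∈ E(G2) ✓
  (5,6) → (φ(5),φ(6)) = (1,9) ∈ E(G2) ✓
  (5,9) → (φ(5),φ(9)) = (1,8) ∈ E(G2) ✓
  (5,10) → (φ(5),φ(10)) = (1,4) ∈ E(G2) ✓
  (7,9) → (φ(7),φ(9)) = (2,8) ∈ E(G2) ✓
  (8,9) → (φ(8),φ(9)) = (8,10) ∈ E(G2) ✓
All 19 edges of G1 map to edges of G2, and |E(G1)| = |E(G2)| = 19, so φ is a bijection on edges as well as vertices. Hence G1 ≅ G2.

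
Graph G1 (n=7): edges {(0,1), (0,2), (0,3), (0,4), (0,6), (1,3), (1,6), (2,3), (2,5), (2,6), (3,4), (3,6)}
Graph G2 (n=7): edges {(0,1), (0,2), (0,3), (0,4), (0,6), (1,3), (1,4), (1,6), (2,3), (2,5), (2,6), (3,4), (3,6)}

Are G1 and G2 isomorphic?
No, not isomorphic

The graphs are NOT isomorphic.

Counting edges: G1 has 12 edge(s); G2 has 13 edge(s).
Edge count is an isomorphism invariant (a bijection on vertices induces a bijection on edges), so differing edge counts rule out isomorphism.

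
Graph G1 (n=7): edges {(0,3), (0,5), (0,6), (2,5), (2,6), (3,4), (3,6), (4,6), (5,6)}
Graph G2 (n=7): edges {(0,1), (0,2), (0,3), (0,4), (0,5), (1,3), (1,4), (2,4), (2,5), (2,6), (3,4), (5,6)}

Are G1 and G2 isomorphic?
No, not isomorphic

The graphs are NOT isomorphic.

Connected components of G1: 2 component(s) with vertex sets [[1], [0, 2, 3, 4, 5, 6]], sizes [1, 6].
Connected components of G2: 1 component(s) with vertex sets [[0, 1, 2, 3, 4, 5, 6]], sizes [7].
The number of connected components (and the multiset of component sizes) is an isomorphism invariant — an isomorphism maps each component of G1 bijectively onto a component of G2. Since G1 has 2 component(s) and G2 has 1, they cannot be isomorphic.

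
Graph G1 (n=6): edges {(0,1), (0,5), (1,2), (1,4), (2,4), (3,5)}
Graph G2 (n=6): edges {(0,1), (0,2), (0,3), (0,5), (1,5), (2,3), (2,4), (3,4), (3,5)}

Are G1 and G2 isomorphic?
No, not isomorphic

The graphs are NOT isomorphic.

Counting triangles (3-cliques): G1 has 1, G2 has 4.
Triangle count is an isomorphism invariant, so differing triangle counts rule out isomorphism.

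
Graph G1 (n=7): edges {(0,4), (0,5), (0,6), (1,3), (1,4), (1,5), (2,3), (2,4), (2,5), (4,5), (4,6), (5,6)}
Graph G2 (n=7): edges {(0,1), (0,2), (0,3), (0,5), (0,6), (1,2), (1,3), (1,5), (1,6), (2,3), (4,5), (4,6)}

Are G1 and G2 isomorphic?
Yes, isomorphic

The graphs are isomorphic.
One valid mapping φ: V(G1) → V(G2): 0→3, 1→5, 2→6, 3→4, 4→0, 5→1, 6→2

Verify φ preserves adjacency — for each edge of G1, its image is an edge of G2:
  (0,4) → (φ(0),φ(4)) = (0,3) ∈ E(G2) ✓
  (0,5) → (φ(0),φ(5)) = (1,3) ∈ E(G2) ✓
  (0,6) → (φ(0),φ(6)) = (2,3) ∈ E(G2) ✓
  (1,3) → (φ(1),φ(3)) = (4,5) ∈ E(G2) ✓
  (1,4) → (φ(1),φ(4)) = (0,5) ∈ E(G2) ✓
  (1,5) → (φ(1),φ(5)) = (1,5) ∈ E(G2) ✓
  (2,3) → (φ(2),φ(3)) = (4,6) ∈ E(G2) ✓
  (2,4) → (φ(2),φ(4)) = (0,6) ∈ E(G2) ✓
  (2,5) → (φ(2),φ(5)) = (1,6) ∈ E(G2) ✓
  (4,5) → (φ(4),φ(5)) = (0,1) ∈ E(G2) ✓
  (4,6) → (φ(4),φ(6)) = (0,2) ∈ E(G2) ✓
  (5,6) → (φ(5),φ(6)) = (1,2) ∈ E(G2) ✓
All 12 edges of G1 map to edges of G2, and |E(G1)| = |E(G2)| = 12, so φ is a bijection on edges as well as vertices. Hence G1 ≅ G2.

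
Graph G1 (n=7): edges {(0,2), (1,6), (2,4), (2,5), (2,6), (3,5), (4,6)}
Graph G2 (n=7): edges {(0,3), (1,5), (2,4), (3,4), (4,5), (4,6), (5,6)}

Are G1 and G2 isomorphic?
Yes, isomorphic

The graphs are isomorphic.
One valid mapping φ: V(G1) → V(G2): 0→2, 1→1, 2→4, 3→0, 4→6, 5→3, 6→5

Verify φ preserves adjacency — for each edge of G1, its image is an edge of G2:
  (0,2) → (φ(0),φ(2)) = (2,4) ∈ E(G2) ✓
  (1,6) → (φ(1),φ(6)) = (1,5) ∈ E(G2) ✓
  (2,4) → (φ(2),φ(4)) = (4,6) ∈ E(G2) ✓
  (2,5) → (φ(2),φ(5)) = (3,4) ∈ E(G2) ✓
  (2,6) → (φ(2),φ(6)) = (4,5) ∈ E(G2) ✓
  (3,5) → (φ(3),φ(5)) = (0,3) ∈ E(G2) ✓
  (4,6) → (φ(4),φ(6)) = (5,6) ∈ E(G2) ✓
All 7 edges of G1 map to edges of G2, and |E(G1)| = |E(G2)| = 7, so φ is a bijection on edges as well as vertices. Hence G1 ≅ G2.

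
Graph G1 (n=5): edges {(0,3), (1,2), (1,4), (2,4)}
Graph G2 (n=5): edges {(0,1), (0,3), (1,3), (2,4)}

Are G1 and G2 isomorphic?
Yes, isomorphic

The graphs are isomorphic.
One valid mapping φ: V(G1) → V(G2): 0→2, 1→3, 2→1, 3→4, 4→0

Verify φ preserves adjacency — for each edge of G1, its image is an edge of G2:
  (0,3) → (φ(0),φ(3)) = (2,4) ∈ E(G2) ✓
  (1,2) → (φ(1),φ(2)) = (1,3) ∈ E(G2) ✓
  (1,4) → (φ(1),φ(4)) = (0,3) ∈ E(G2) ✓
  (2,4) → (φ(2),φ(4)) = (0,1) ∈ E(G2) ✓
All 4 edges of G1 map to edges of G2, and |E(G1)| = |E(G2)| = 4, so φ is a bijection on edges as well as vertices. Hence G1 ≅ G2.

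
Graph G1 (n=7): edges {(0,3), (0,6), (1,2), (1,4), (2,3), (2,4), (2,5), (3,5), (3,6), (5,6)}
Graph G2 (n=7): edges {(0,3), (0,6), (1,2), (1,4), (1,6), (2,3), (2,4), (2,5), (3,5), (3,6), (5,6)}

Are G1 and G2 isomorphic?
No, not isomorphic

The graphs are NOT isomorphic.

Counting edges: G1 has 10 edge(s); G2 has 11 edge(s).
Edge count is an isomorphism invariant (a bijection on vertices induces a bijection on edges), so differing edge counts rule out isomorphism.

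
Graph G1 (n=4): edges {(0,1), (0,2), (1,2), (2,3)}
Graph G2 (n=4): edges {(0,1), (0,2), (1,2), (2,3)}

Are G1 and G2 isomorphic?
Yes, isomorphic

The graphs are isomorphic.
One valid mapping φ: V(G1) → V(G2): 0→1, 1→0, 2→2, 3→3

Verify φ preserves adjacency — for each edge of G1, its image is an edge of G2:
  (0,1) → (φ(0),φ(1)) = (0,1) ∈ E(G2) ✓
  (0,2) → (φ(0),φ(2)) = (1,2) ∈ E(G2) ✓
  (1,2) → (φ(1),φ(2)) = (0,2) ∈ E(G2) ✓
  (2,3) → (φ(2),φ(3)) = (2,3) ∈ E(G2) ✓
All 4 edges of G1 map to edges of G2, and |E(G1)| = |E(G2)| = 4, so φ is a bijection on edges as well as vertices. Hence G1 ≅ G2.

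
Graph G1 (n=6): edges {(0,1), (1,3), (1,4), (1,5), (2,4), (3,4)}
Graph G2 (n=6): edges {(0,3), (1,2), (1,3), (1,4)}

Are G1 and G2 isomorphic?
No, not isomorphic

The graphs are NOT isomorphic.

Connected components of G1: 1 component(s) with vertex sets [[0, 1, 2, 3, 4, 5]], sizes [6].
Connected components of G2: 2 component(s) with vertex sets [[5], [0, 1, 2, 3, 4]], sizes [1, 5].
The number of connected components (and the multiset of component sizes) is an isomorphism invariant — an isomorphism maps each component of G1 bijectively onto a component of G2. Since G1 has 1 component(s) and G2 has 2, they cannot be isomorphic.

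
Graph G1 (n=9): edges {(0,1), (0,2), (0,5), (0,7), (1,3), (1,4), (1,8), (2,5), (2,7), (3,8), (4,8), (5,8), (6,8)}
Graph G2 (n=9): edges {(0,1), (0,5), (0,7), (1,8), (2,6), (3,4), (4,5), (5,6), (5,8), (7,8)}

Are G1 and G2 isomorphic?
No, not isomorphic

The graphs are NOT isomorphic.

Degrees in G1: deg(0)=4, deg(1)=4, deg(2)=3, deg(3)=2, deg(4)=2, deg(5)=3, deg(6)=1, deg(7)=2, deg(8)=5.
Sorted degree sequence of G1: [5, 4, 4, 3, 3, 2, 2, 2, 1].
Degrees in G2: deg(0)=3, deg(1)=2, deg(2)=1, deg(3)=1, deg(4)=2, deg(5)=4, deg(6)=2, deg(7)=2, deg(8)=3.
Sorted degree sequence of G2: [4, 3, 3, 2, 2, 2, 2, 1, 1].
The (sorted) degree sequence is an isomorphism invariant, so since G1 and G2 have different degree sequences they cannot be isomorphic.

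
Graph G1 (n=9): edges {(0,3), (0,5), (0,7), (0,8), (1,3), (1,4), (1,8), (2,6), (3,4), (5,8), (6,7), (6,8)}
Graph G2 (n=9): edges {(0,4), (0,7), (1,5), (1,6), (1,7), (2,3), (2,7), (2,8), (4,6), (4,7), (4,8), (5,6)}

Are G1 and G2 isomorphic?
Yes, isomorphic

The graphs are isomorphic.
One valid mapping φ: V(G1) → V(G2): 0→4, 1→1, 2→3, 3→6, 4→5, 5→0, 6→2, 7→8, 8→7

Verify φ preserves adjacency — for each edge of G1, its image is an edge of G2:
  (0,3) → (φ(0),φ(3)) = (4,6) ∈ E(G2) ✓
  (0,5) → (φ(0),φ(5)) = (0,4) ∈ E(G2) ✓
  (0,7) → (φ(0),φ(7)) = (4,8) ∈ E(G2) ✓
  (0,8) → (φ(0),φ(8)) = (4,7) ∈ E(G2) ✓
  (1,3) → (φ(1),φ(3)) = (1,6) ∈ E(G2) ✓
  (1,4) → (φ(1),φ(4)) = (1,5) ∈ E(G2) ✓
  (1,8) → (φ(1),φ(8)) = (1,7) ∈ E(G2) ✓
  (2,6) → (φ(2),φ(6)) = (2,3) ∈ E(G2) ✓
  (3,4) → (φ(3),φ(4)) = (5,6) ∈ E(G2) ✓
  (5,8) → (φ(5),φ(8)) = (0,7) ∈ E(G2) ✓
  (6,7) → (φ(6),φ(7)) = (2,8) ∈ E(G2) ✓
  (6,8) → (φ(6),φ(8)) = (2,7) ∈ E(G2) ✓
All 12 edges of G1 map to edges of G2, and |E(G1)| = |E(G2)| = 12, so φ is a bijection on edges as well as vertices. Hence G1 ≅ G2.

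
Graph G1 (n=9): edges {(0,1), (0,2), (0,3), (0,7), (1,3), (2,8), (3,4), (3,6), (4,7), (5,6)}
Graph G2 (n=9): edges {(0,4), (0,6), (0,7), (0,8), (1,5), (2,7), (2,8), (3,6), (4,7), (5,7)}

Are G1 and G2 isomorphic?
Yes, isomorphic

The graphs are isomorphic.
One valid mapping φ: V(G1) → V(G2): 0→7, 1→4, 2→5, 3→0, 4→8, 5→3, 6→6, 7→2, 8→1

Verify φ preserves adjacency — for each edge of G1, its image is an edge of G2:
  (0,1) → (φ(0),φ(1)) = (4,7) ∈ E(G2) ✓
  (0,2) → (φ(0),φ(2)) = (5,7) ∈ E(G2) ✓
  (0,3) → (φ(0),φ(3)) = (0,7) ∈ E(G2) ✓
  (0,7) → (φ(0),φ(7)) = (2,7) ∈ E(G2) ✓
  (1,3) → (φ(1),φ(3)) = (0,4) ∈ E(G2) ✓
  (2,8) → (φ(2),φ(8)) = (1,5) ∈ E(G2) ✓
  (3,4) → (φ(3),φ(4)) = (0,8) ∈ E(G2) ✓
  (3,6) → (φ(3),φ(6)) = (0,6) ∈ E(G2) ✓
  (4,7) → (φ(4),φ(7)) = (2,8) ∈ E(G2) ✓
  (5,6) → (φ(5),φ(6)) = (3,6) ∈ E(G2) ✓
All 10 edges of G1 map to edges of G2, and |E(G1)| = |E(G2)| = 10, so φ is a bijection on edges as well as vertices. Hence G1 ≅ G2.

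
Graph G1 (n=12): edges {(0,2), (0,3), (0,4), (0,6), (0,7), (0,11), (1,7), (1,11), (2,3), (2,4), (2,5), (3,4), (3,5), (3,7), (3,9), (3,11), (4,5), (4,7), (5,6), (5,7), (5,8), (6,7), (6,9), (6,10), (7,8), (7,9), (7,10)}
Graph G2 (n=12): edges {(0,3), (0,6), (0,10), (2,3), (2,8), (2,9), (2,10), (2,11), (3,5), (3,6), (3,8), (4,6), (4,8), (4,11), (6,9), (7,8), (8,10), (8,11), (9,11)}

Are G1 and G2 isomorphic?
No, not isomorphic

The graphs are NOT isomorphic.

Connected components of G1: 1 component(s) with vertex sets [[0, 1, 2, 3, 4, 5, 6, 7, 8, 9, 10, 11]], sizes [12].
Connected components of G2: 2 component(s) with vertex sets [[1], [0, 2, 3, 4, 5, 6, 7, 8, 9, 10, 11]], sizes [1, 11].
The number of connected components (and the multiset of component sizes) is an isomorphism invariant — an isomorphism maps each component of G1 bijectively onto a component of G2. Since G1 has 1 component(s) and G2 has 2, they cannot be isomorphic.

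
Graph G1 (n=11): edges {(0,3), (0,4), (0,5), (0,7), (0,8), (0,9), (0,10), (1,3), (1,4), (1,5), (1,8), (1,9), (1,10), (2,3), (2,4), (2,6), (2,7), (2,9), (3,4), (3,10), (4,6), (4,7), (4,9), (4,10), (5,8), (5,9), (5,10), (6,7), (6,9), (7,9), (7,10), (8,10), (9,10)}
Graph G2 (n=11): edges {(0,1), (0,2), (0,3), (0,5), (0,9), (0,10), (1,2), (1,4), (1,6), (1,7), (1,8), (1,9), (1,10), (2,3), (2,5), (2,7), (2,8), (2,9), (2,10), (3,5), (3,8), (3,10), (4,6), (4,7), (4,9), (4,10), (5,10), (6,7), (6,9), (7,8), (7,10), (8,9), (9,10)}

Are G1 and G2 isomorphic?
Yes, isomorphic

The graphs are isomorphic.
One valid mapping φ: V(G1) → V(G2): 0→9, 1→7, 2→3, 3→8, 4→2, 5→4, 6→5, 7→0, 8→6, 9→10, 10→1

Verify φ preserves adjacency — for each edge of G1, its image is an edge of G2:
  (0,3) → (φ(0),φ(3)) = (8,9) ∈ E(G2) ✓
  (0,4) → (φ(0),φ(4)) = (2,9) ∈ E(G2) ✓
  (0,5) → (φ(0),φ(5)) = (4,9) ∈ E(G2) ✓
  (0,7) → (φ(0),φ(7)) = (0,9) ∈ E(G2) ✓
  (0,8) → (φ(0),φ(8)) = (6,9) ∈ E(G2) ✓
  (0,9) → (φ(0),φ(9)) = (9,10) ∈ E(G2) ✓
  (0,10) → (φ(0),φ(10)) = (1,9) ∈ E(G2) ✓
  (1,3) → (φ(1),φ(3)) = (7,8) ∈ E(G2) ✓
  (1,4) → (φ(1),φ(4)) = (2,7) ∈ E(G2) ✓
  (1,5) → (φ(1),φ(5)) = (4,7) ∈ E(G2) ✓
  (1,8) → (φ(1),φ(8)) = (6,7) ∈ E(G2) ✓
  (1,9) → (φ(1),φ(9)) = (7,10) ∈ E(G2) ✓
  (1,10) → (φ(1),φ(10)) = (1,7) ∈ E(G2) ✓
  (2,3) → (φ(2),φ(3)) = (3,8) ∈ E(G2) ✓
  (2,4) → (φ(2),φ(4)) = (2,3) ∈ E(G2) ✓
  (2,6) → (φ(2),φ(6)) = (3,5) ∈ E(G2) ✓
  (2,7) → (φ(2),φ(7)) = (0,3) ∈ E(G2) ✓
  (2,9) → (φ(2),φ(9)) = (3,10) ∈ E(G2) ✓
  (3,4) → (φ(3),φ(4)) = (2,8) ∈ E(G2) ✓
  (3,10) → (φ(3),φ(10)) = (1,8) ∈ E(G2) ✓
  (4,6) → (φ(4),φ(6)) = (2,5) ∈ E(G2) ✓
  (4,7) → (φ(4),φ(7)) = (0,2) ∈ E(G2) ✓
  (4,9) → (φ(4),φ(9)) = (2,10) ∈ E(G2) ✓
  (4,10) → (φ(4),φ(10)) = (1,2) ∈ E(G2) ✓
  (5,8) → (φ(5),φ(8)) = (4,6) ∈ E(G2) ✓
  (5,9) → (φ(5),φ(9)) = (4,10) ∈ E(G2) ✓
  (5,10) → (φ(5),φ(10)) = (1,4) ∈ E(G2) ✓
  (6,7) → (φ(6),φ(7)) = (0,5) ∈ E(G2) ✓
  (6,9) → (φ(6),φ(9)) = (5,10) ∈ E(G2) ✓
  (7,9) → (φ(7),φ(9)) = (0,10) ∈ E(G2) ✓
  (7,10) → (φ(7),φ(10)) = (0,1) ∈ E(G2) ✓
  (8,10) → (φ(8),φ(10)) = (1,6) ∈ E(G2) ✓
  (9,10) → (φ(9),φ(10)) = (1,10) ∈ E(G2) ✓
All 33 edges of G1 map to edges of G2, and |E(G1)| = |E(G2)| = 33, so φ is a bijection on edges as well as vertices. Hence G1 ≅ G2.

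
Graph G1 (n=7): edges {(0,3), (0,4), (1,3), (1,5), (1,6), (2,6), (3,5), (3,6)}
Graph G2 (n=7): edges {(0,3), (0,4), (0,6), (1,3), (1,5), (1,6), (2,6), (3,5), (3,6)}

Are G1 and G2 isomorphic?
No, not isomorphic

The graphs are NOT isomorphic.

Counting edges: G1 has 8 edge(s); G2 has 9 edge(s).
Edge count is an isomorphism invariant (a bijection on vertices induces a bijection on edges), so differing edge counts rule out isomorphism.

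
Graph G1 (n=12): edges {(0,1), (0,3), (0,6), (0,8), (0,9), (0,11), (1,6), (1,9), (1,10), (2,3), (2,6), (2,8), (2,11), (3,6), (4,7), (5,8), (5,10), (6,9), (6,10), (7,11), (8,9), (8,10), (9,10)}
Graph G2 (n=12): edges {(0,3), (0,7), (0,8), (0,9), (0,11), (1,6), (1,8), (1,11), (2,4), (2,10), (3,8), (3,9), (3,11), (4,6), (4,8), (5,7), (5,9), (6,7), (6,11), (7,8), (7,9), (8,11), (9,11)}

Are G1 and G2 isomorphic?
Yes, isomorphic

The graphs are isomorphic.
One valid mapping φ: V(G1) → V(G2): 0→8, 1→3, 2→6, 3→1, 4→10, 5→5, 6→11, 7→2, 8→7, 9→0, 10→9, 11→4

Verify φ preserves adjacency — for each edge of G1, its image is an edge of G2:
  (0,1) → (φ(0),φ(1)) = (3,8) ∈ E(G2) ✓
  (0,3) → (φ(0),φ(3)) = (1,8) ∈ E(G2) ✓
  (0,6) → (φ(0),φ(6)) = (8,11) ∈ E(G2) ✓
  (0,8) → (φ(0),φ(8)) = (7,8) ∈ E(G2) ✓
  (0,9) → (φ(0),φ(9)) = (0,8) ∈ E(G2) ✓
  (0,11) → (φ(0),φ(11)) = (4,8) ∈ E(G2) ✓
  (1,6) → (φ(1),φ(6)) = (3,11) ∈ E(G2) ✓
  (1,9) → (φ(1),φ(9)) = (0,3) ∈ E(G2) ✓
  (1,10) → (φ(1),φ(10)) = (3,9) ∈ E(G2) ✓
  (2,3) → (φ(2),φ(3)) = (1,6) ∈ E(G2) ✓
  (2,6) → (φ(2),φ(6)) = (6,11) ∈ E(G2) ✓
  (2,8) → (φ(2),φ(8)) = (6,7) ∈ E(G2) ✓
  (2,11) → (φ(2),φ(11)) = (4,6) ∈ E(G2) ✓
  (3,6) → (φ(3),φ(6)) = (1,11) ∈ E(G2) ✓
  (4,7) → (φ(4),φ(7)) = (2,10) ∈ E(G2) ✓
  (5,8) → (φ(5),φ(8)) = (5,7) ∈ E(G2) ✓
  (5,10) → (φ(5),φ(10)) = (5,9) ∈ E(G2) ✓
  (6,9) → (φ(6),φ(9)) = (0,11) ∈ E(G2) ✓
  (6,10) → (φ(6),φ(10)) = (9,11) ∈ E(G2) ✓
  (7,11) → (φ(7),φ(11)) = (2,4) ∈ E(G2) ✓
  (8,9) → (φ(8),φ(9)) = (0,7) ∈ E(G2) ✓
  (8,10) → (φ(8),φ(10)) = (7,9) ∈ E(G2) ✓
  (9,10) → (φ(9),φ(10)) = (0,9) ∈ E(G2) ✓
All 23 edges of G1 map to edges of G2, and |E(G1)| = |E(G2)| = 23, so φ is a bijection on edges as well as vertices. Hence G1 ≅ G2.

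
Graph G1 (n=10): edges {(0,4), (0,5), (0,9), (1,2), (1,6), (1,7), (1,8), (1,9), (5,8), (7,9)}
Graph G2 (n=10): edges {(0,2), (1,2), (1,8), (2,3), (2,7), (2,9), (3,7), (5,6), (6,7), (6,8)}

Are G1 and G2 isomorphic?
Yes, isomorphic

The graphs are isomorphic.
One valid mapping φ: V(G1) → V(G2): 0→6, 1→2, 2→0, 3→4, 4→5, 5→8, 6→9, 7→3, 8→1, 9→7

Verify φ preserves adjacency — for each edge of G1, its image is an edge of G2:
  (0,4) → (φ(0),φ(4)) = (5,6) ∈ E(G2) ✓
  (0,5) → (φ(0),φ(5)) = (6,8) ∈ E(G2) ✓
  (0,9) → (φ(0),φ(9)) = (6,7) ∈ E(G2) ✓
  (1,2) → (φ(1),φ(2)) = (0,2) ∈ E(G2) ✓
  (1,6) → (φ(1),φ(6)) = (2,9) ∈ E(G2) ✓
  (1,7) → (φ(1),φ(7)) = (2,3) ∈ E(G2) ✓
  (1,8) → (φ(1),φ(8)) = (1,2) ∈ E(G2) ✓
  (1,9) → (φ(1),φ(9)) = (2,7) ∈ E(G2) ✓
  (5,8) → (φ(5),φ(8)) = (1,8) ∈ E(G2) ✓
  (7,9) → (φ(7),φ(9)) = (3,7) ∈ E(G2) ✓
All 10 edges of G1 map to edges of G2, and |E(G1)| = |E(G2)| = 10, so φ is a bijection on edges as well as vertices. Hence G1 ≅ G2.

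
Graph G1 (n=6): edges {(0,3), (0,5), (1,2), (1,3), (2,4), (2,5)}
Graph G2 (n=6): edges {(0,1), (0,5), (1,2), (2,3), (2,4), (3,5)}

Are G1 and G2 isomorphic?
Yes, isomorphic

The graphs are isomorphic.
One valid mapping φ: V(G1) → V(G2): 0→0, 1→3, 2→2, 3→5, 4→4, 5→1

Verify φ preserves adjacency — for each edge of G1, its image is an edge of G2:
  (0,3) → (φ(0),φ(3)) = (0,5) ∈ E(G2) ✓
  (0,5) → (φ(0),φ(5)) = (0,1) ∈ E(G2) ✓
  (1,2) → (φ(1),φ(2)) = (2,3) ∈ E(G2) ✓
  (1,3) → (φ(1),φ(3)) = (3,5) ∈ E(G2) ✓
  (2,4) → (φ(2),φ(4)) = (2,4) ∈ E(G2) ✓
  (2,5) → (φ(2),φ(5)) = (1,2) ∈ E(G2) ✓
All 6 edges of G1 map to edges of G2, and |E(G1)| = |E(G2)| = 6, so φ is a bijection on edges as well as vertices. Hence G1 ≅ G2.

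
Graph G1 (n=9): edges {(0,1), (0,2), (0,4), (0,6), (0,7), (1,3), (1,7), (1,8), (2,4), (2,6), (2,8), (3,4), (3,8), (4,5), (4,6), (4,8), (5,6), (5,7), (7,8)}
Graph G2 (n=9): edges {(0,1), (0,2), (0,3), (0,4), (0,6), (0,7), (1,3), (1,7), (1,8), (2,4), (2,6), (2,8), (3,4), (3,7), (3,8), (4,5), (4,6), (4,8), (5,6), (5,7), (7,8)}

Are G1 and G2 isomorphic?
No, not isomorphic

The graphs are NOT isomorphic.

Counting edges: G1 has 19 edge(s); G2 has 21 edge(s).
Edge count is an isomorphism invariant (a bijection on vertices induces a bijection on edges), so differing edge counts rule out isomorphism.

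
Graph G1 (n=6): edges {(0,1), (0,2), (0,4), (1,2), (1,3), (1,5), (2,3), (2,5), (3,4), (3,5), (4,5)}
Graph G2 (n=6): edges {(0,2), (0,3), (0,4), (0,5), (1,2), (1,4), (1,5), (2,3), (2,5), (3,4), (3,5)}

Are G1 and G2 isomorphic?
Yes, isomorphic

The graphs are isomorphic.
One valid mapping φ: V(G1) → V(G2): 0→4, 1→0, 2→3, 3→2, 4→1, 5→5

Verify φ preserves adjacency — for each edge of G1, its image is an edge of G2:
  (0,1) → (φ(0),φ(1)) = (0,4) ∈ E(G2) ✓
  (0,2) → (φ(0),φ(2)) = (3,4) ∈ E(G2) ✓
  (0,4) → (φ(0),φ(4)) = (1,4) ∈ E(G2) ✓
  (1,2) → (φ(1),φ(2)) = (0,3) ∈ E(G2) ✓
  (1,3) → (φ(1),φ(3)) = (0,2) ∈ E(G2) ✓
  (1,5) → (φ(1),φ(5)) = (0,5) ∈ E(G2) ✓
  (2,3) → (φ(2),φ(3)) = (2,3) ∈ E(G2) ✓
  (2,5) → (φ(2),φ(5)) = (3,5) ∈ E(G2) ✓
  (3,4) → (φ(3),φ(4)) = (1,2) ∈ E(G2) ✓
  (3,5) → (φ(3),φ(5)) = (2,5) ∈ E(G2) ✓
  (4,5) → (φ(4),φ(5)) = (1,5) ∈ E(G2) ✓
All 11 edges of G1 map to edges of G2, and |E(G1)| = |E(G2)| = 11, so φ is a bijection on edges as well as vertices. Hence G1 ≅ G2.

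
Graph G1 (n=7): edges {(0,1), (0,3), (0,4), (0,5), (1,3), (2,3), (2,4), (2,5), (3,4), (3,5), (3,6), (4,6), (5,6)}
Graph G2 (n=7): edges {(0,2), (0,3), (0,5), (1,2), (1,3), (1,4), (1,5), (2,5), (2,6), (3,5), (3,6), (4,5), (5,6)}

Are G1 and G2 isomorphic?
Yes, isomorphic

The graphs are isomorphic.
One valid mapping φ: V(G1) → V(G2): 0→1, 1→4, 2→6, 3→5, 4→2, 5→3, 6→0

Verify φ preserves adjacency — for each edge of G1, its image is an edge of G2:
  (0,1) → (φ(0),φ(1)) = (1,4) ∈ E(G2) ✓
  (0,3) → (φ(0),φ(3)) = (1,5) ∈ E(G2) ✓
  (0,4) → (φ(0),φ(4)) = (1,2) ∈ E(G2) ✓
  (0,5) → (φ(0),φ(5)) = (1,3) ∈ E(G2) ✓
  (1,3) → (φ(1),φ(3)) = (4,5) ∈ E(G2) ✓
  (2,3) → (φ(2),φ(3)) = (5,6) ∈ E(G2) ✓
  (2,4) → (φ(2),φ(4)) = (2,6) ∈ E(G2) ✓
  (2,5) → (φ(2),φ(5)) = (3,6) ∈ E(G2) ✓
  (3,4) → (φ(3),φ(4)) = (2,5) ∈ E(G2) ✓
  (3,5) → (φ(3),φ(5)) = (3,5) ∈ E(G2) ✓
  (3,6) → (φ(3),φ(6)) = (0,5) ∈ E(G2) ✓
  (4,6) → (φ(4),φ(6)) = (0,2) ∈ E(G2) ✓
  (5,6) → (φ(5),φ(6)) = (0,3) ∈ E(G2) ✓
All 13 edges of G1 map to edges of G2, and |E(G1)| = |E(G2)| = 13, so φ is a bijection on edges as well as vertices. Hence G1 ≅ G2.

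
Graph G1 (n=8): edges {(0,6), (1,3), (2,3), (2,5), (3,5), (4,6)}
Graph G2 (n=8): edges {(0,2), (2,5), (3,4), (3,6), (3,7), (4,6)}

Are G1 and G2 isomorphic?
Yes, isomorphic

The graphs are isomorphic.
One valid mapping φ: V(G1) → V(G2): 0→0, 1→7, 2→6, 3→3, 4→5, 5→4, 6→2, 7→1

Verify φ preserves adjacency — for each edge of G1, its image is an edge of G2:
  (0,6) → (φ(0),φ(6)) = (0,2) ∈ E(G2) ✓
  (1,3) → (φ(1),φ(3)) = (3,7) ∈ E(G2) ✓
  (2,3) → (φ(2),φ(3)) = (3,6) ∈ E(G2) ✓
  (2,5) → (φ(2),φ(5)) = (4,6) ∈ E(G2) ✓
  (3,5) → (φ(3),φ(5)) = (3,4) ∈ E(G2) ✓
  (4,6) → (φ(4),φ(6)) = (2,5) ∈ E(G2) ✓
All 6 edges of G1 map to edges of G2, and |E(G1)| = |E(G2)| = 6, so φ is a bijection on edges as well as vertices. Hence G1 ≅ G2.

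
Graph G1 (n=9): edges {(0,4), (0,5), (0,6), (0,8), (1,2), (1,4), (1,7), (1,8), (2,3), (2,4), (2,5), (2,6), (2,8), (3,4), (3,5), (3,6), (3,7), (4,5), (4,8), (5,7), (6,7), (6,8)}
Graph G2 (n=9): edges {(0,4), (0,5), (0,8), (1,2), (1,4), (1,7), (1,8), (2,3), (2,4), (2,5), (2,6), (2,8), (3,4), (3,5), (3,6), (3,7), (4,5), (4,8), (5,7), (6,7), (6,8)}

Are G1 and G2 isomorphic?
No, not isomorphic

The graphs are NOT isomorphic.

Counting edges: G1 has 22 edge(s); G2 has 21 edge(s).
Edge count is an isomorphism invariant (a bijection on vertices induces a bijection on edges), so differing edge counts rule out isomorphism.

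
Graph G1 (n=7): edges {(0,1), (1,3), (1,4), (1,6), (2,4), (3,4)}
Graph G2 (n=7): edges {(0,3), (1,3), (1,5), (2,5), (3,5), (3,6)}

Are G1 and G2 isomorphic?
Yes, isomorphic

The graphs are isomorphic.
One valid mapping φ: V(G1) → V(G2): 0→6, 1→3, 2→2, 3→1, 4→5, 5→4, 6→0

Verify φ preserves adjacency — for each edge of G1, its image is an edge of G2:
  (0,1) → (φ(0),φ(1)) = (3,6) ∈ E(G2) ✓
  (1,3) → (φ(1),φ(3)) = (1,3) ∈ E(G2) ✓
  (1,4) → (φ(1),φ(4)) = (3,5) ∈ E(G2) ✓
  (1,6) → (φ(1),φ(6)) = (0,3) ∈ E(G2) ✓
  (2,4) → (φ(2),φ(4)) = (2,5) ∈ E(G2) ✓
  (3,4) → (φ(3),φ(4)) = (1,5) ∈ E(G2) ✓
All 6 edges of G1 map to edges of G2, and |E(G1)| = |E(G2)| = 6, so φ is a bijection on edges as well as vertices. Hence G1 ≅ G2.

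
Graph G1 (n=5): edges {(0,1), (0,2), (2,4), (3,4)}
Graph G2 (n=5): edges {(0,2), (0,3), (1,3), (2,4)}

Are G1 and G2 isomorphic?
Yes, isomorphic

The graphs are isomorphic.
One valid mapping φ: V(G1) → V(G2): 0→2, 1→4, 2→0, 3→1, 4→3

Verify φ preserves adjacency — for each edge of G1, its image is an edge of G2:
  (0,1) → (φ(0),φ(1)) = (2,4) ∈ E(G2) ✓
  (0,2) → (φ(0),φ(2)) = (0,2) ∈ E(G2) ✓
  (2,4) → (φ(2),φ(4)) = (0,3) ∈ E(G2) ✓
  (3,4) → (φ(3),φ(4)) = (1,3) ∈ E(G2) ✓
All 4 edges of G1 map to edges of G2, and |E(G1)| = |E(G2)| = 4, so φ is a bijection on edges as well as vertices. Hence G1 ≅ G2.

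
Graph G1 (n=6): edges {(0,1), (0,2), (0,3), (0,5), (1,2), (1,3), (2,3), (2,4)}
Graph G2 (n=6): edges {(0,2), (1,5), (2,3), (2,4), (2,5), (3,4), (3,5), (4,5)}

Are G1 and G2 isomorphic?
Yes, isomorphic

The graphs are isomorphic.
One valid mapping φ: V(G1) → V(G2): 0→5, 1→3, 2→2, 3→4, 4→0, 5→1

Verify φ preserves adjacency — for each edge of G1, its image is an edge of G2:
  (0,1) → (φ(0),φ(1)) = (3,5) ∈ E(G2) ✓
  (0,2) → (φ(0),φ(2)) = (2,5) ∈ E(G2) ✓
  (0,3) → (φ(0),φ(3)) = (4,5) ∈ E(G2) ✓
  (0,5) → (φ(0),φ(5)) = (1,5) ∈ E(G2) ✓
  (1,2) → (φ(1),φ(2)) = (2,3) ∈ E(G2) ✓
  (1,3) → (φ(1),φ(3)) = (3,4) ∈ E(G2) ✓
  (2,3) → (φ(2),φ(3)) = (2,4) ∈ E(G2) ✓
  (2,4) → (φ(2),φ(4)) = (0,2) ∈ E(G2) ✓
All 8 edges of G1 map to edges of G2, and |E(G1)| = |E(G2)| = 8, so φ is a bijection on edges as well as vertices. Hence G1 ≅ G2.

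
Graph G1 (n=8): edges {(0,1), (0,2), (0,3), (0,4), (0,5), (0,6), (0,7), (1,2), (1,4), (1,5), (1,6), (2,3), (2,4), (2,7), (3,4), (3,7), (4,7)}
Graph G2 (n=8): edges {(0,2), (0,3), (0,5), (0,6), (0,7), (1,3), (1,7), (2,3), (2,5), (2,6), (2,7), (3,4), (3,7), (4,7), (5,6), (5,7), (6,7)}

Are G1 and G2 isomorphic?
Yes, isomorphic

The graphs are isomorphic.
One valid mapping φ: V(G1) → V(G2): 0→7, 1→3, 2→0, 3→6, 4→2, 5→4, 6→1, 7→5

Verify φ preserves adjacency — for each edge of G1, its image is an edge of G2:
  (0,1) → (φ(0),φ(1)) = (3,7) ∈ E(G2) ✓
  (0,2) → (φ(0),φ(2)) = (0,7) ∈ E(G2) ✓
  (0,3) → (φ(0),φ(3)) = (6,7) ∈ E(G2) ✓
  (0,4) → (φ(0),φ(4)) = (2,7) ∈ E(G2) ✓
  (0,5) → (φ(0),φ(5)) = (4,7) ∈ E(G2) ✓
  (0,6) → (φ(0),φ(6)) = (1,7) ∈ E(G2) ✓
  (0,7) → (φ(0),φ(7)) = (5,7) ∈ E(G2) ✓
  (1,2) → (φ(1),φ(2)) = (0,3) ∈ E(G2) ✓
  (1,4) → (φ(1),φ(4)) = (2,3) ∈ E(G2) ✓
  (1,5) → (φ(1),φ(5)) = (3,4) ∈ E(G2) ✓
  (1,6) → (φ(1),φ(6)) = (1,3) ∈ E(G2) ✓
  (2,3) → (φ(2),φ(3)) = (0,6) ∈ E(G2) ✓
  (2,4) → (φ(2),φ(4)) = (0,2) ∈ E(G2) ✓
  (2,7) → (φ(2),φ(7)) = (0,5) ∈ E(G2) ✓
  (3,4) → (φ(3),φ(4)) = (2,6) ∈ E(G2) ✓
  (3,7) → (φ(3),φ(7)) = (5,6) ∈ E(G2) ✓
  (4,7) → (φ(4),φ(7)) = (2,5) ∈ E(G2) ✓
All 17 edges of G1 map to edges of G2, and |E(G1)| = |E(G2)| = 17, so φ is a bijection on edges as well as vertices. Hence G1 ≅ G2.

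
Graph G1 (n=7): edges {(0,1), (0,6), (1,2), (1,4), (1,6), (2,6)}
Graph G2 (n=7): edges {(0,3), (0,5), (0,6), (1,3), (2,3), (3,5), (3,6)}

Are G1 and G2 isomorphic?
No, not isomorphic

The graphs are NOT isomorphic.

Connected components of G1: 3 component(s) with vertex sets [[3], [5], [0, 1, 2, 4, 6]], sizes [1, 1, 5].
Connected components of G2: 2 component(s) with vertex sets [[4], [0, 1, 2, 3, 5, 6]], sizes [1, 6].
The number of connected components (and the multiset of component sizes) is an isomorphism invariant — an isomorphism maps each component of G1 bijectively onto a component of G2. Since G1 has 3 component(s) and G2 has 2, they cannot be isomorphic.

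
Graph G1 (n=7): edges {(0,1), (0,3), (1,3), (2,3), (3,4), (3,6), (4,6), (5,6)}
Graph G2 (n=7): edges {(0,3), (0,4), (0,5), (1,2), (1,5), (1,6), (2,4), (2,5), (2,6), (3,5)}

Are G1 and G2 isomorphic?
No, not isomorphic

The graphs are NOT isomorphic.

Degrees in G1: deg(0)=2, deg(1)=2, deg(2)=1, deg(3)=5, deg(4)=2, deg(5)=1, deg(6)=3.
Sorted degree sequence of G1: [5, 3, 2, 2, 2, 1, 1].
Degrees in G2: deg(0)=3, deg(1)=3, deg(2)=4, deg(3)=2, deg(4)=2, deg(5)=4, deg(6)=2.
Sorted degree sequence of G2: [4, 4, 3, 3, 2, 2, 2].
The (sorted) degree sequence is an isomorphism invariant, so since G1 and G2 have different degree sequences they cannot be isomorphic.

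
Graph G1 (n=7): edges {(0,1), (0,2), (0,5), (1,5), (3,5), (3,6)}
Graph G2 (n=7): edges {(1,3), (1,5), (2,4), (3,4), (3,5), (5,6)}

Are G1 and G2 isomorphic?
Yes, isomorphic

The graphs are isomorphic.
One valid mapping φ: V(G1) → V(G2): 0→5, 1→1, 2→6, 3→4, 4→0, 5→3, 6→2

Verify φ preserves adjacency — for each edge of G1, its image is an edge of G2:
  (0,1) → (φ(0),φ(1)) = (1,5) ∈ E(G2) ✓
  (0,2) → (φ(0),φ(2)) = (5,6) ∈ E(G2) ✓
  (0,5) → (φ(0),φ(5)) = (3,5) ∈ E(G2) ✓
  (1,5) → (φ(1),φ(5)) = (1,3) ∈ E(G2) ✓
  (3,5) → (φ(3),φ(5)) = (3,4) ∈ E(G2) ✓
  (3,6) → (φ(3),φ(6)) = (2,4) ∈ E(G2) ✓
All 6 edges of G1 map to edges of G2, and |E(G1)| = |E(G2)| = 6, so φ is a bijection on edges as well as vertices. Hence G1 ≅ G2.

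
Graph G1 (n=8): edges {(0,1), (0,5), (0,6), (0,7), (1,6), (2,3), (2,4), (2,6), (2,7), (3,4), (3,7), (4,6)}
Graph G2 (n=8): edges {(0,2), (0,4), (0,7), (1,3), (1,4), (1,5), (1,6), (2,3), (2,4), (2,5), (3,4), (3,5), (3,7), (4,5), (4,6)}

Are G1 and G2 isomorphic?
No, not isomorphic

The graphs are NOT isomorphic.

Counting triangles (3-cliques): G1 has 4, G2 has 9.
Triangle count is an isomorphism invariant, so differing triangle counts rule out isomorphism.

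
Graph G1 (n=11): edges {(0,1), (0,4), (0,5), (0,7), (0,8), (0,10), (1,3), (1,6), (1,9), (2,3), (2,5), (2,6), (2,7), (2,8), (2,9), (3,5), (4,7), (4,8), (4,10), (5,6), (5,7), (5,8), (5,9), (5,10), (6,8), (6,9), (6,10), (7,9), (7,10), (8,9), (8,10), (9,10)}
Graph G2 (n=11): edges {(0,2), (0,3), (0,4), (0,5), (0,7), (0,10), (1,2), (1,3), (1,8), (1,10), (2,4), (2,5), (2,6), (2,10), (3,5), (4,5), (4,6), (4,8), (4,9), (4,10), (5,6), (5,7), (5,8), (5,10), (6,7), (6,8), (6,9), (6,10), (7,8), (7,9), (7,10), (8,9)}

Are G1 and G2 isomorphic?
Yes, isomorphic

The graphs are isomorphic.
One valid mapping φ: V(G1) → V(G2): 0→8, 1→1, 2→0, 3→3, 4→9, 5→5, 6→2, 7→7, 8→4, 9→10, 10→6

Verify φ preserves adjacency — for each edge of G1, its image is an edge of G2:
  (0,1) → (φ(0),φ(1)) = (1,8) ∈ E(G2) ✓
  (0,4) → (φ(0),φ(4)) = (8,9) ∈ E(G2) ✓
  (0,5) → (φ(0),φ(5)) = (5,8) ∈ E(G2) ✓
  (0,7) → (φ(0),φ(7)) = (7,8) ∈ E(G2) ✓
  (0,8) → (φ(0),φ(8)) = (4,8) ∈ E(G2) ✓
  (0,10) → (φ(0),φ(10)) = (6,8) ∈ E(G2) ✓
  (1,3) → (φ(1),φ(3)) = (1,3) ∈ E(G2) ✓
  (1,6) → (φ(1),φ(6)) = (1,2) ∈ E(G2) ✓
  (1,9) → (φ(1),φ(9)) = (1,10) ∈ E(G2) ✓
  (2,3) → (φ(2),φ(3)) = (0,3) ∈ E(G2) ✓
  (2,5) → (φ(2),φ(5)) = (0,5) ∈ E(G2) ✓
  (2,6) → (φ(2),φ(6)) = (0,2) ∈ E(G2) ✓
  (2,7) → (φ(2),φ(7)) = (0,7) ∈ E(G2) ✓
  (2,8) → (φ(2),φ(8)) = (0,4) ∈ E(G2) ✓
  (2,9) → (φ(2),φ(9)) = (0,10) ∈ E(G2) ✓
  (3,5) → (φ(3),φ(5)) = (3,5) ∈ E(G2) ✓
  (4,7) → (φ(4),φ(7)) = (7,9) ∈ E(G2) ✓
  (4,8) → (φ(4),φ(8)) = (4,9) ∈ E(G2) ✓
  (4,10) → (φ(4),φ(10)) = (6,9) ∈ E(G2) ✓
  (5,6) → (φ(5),φ(6)) = (2,5) ∈ E(G2) ✓
  (5,7) → (φ(5),φ(7)) = (5,7) ∈ E(G2) ✓
  (5,8) → (φ(5),φ(8)) = (4,5) ∈ E(G2) ✓
  (5,9) → (φ(5),φ(9)) = (5,10) ∈ E(G2) ✓
  (5,10) → (φ(5),φ(10)) = (5,6) ∈ E(G2) ✓
  (6,8) → (φ(6),φ(8)) = (2,4) ∈ E(G2) ✓
  (6,9) → (φ(6),φ(9)) = (2,10) ∈ E(G2) ✓
  (6,10) → (φ(6),φ(10)) = (2,6) ∈ E(G2) ✓
  (7,9) → (φ(7),φ(9)) = (7,10) ∈ E(G2) ✓
  (7,10) → (φ(7),φ(10)) = (6,7) ∈ E(G2) ✓
  (8,9) → (φ(8),φ(9)) = (4,10) ∈ E(G2) ✓
  (8,10) → (φ(8),φ(10)) = (4,6) ∈ E(G2) ✓
  (9,10) → (φ(9),φ(10)) = (6,10) ∈ E(G2) ✓
All 32 edges of G1 map to edges of G2, and |E(G1)| = |E(G2)| = 32, so φ is a bijection on edges as well as vertices. Hence G1 ≅ G2.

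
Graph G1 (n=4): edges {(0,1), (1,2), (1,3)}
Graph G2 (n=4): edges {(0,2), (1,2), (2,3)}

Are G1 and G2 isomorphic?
Yes, isomorphic

The graphs are isomorphic.
One valid mapping φ: V(G1) → V(G2): 0→1, 1→2, 2→0, 3→3

Verify φ preserves adjacency — for each edge of G1, its image is an edge of G2:
  (0,1) → (φ(0),φ(1)) = (1,2) ∈ E(G2) ✓
  (1,2) → (φ(1),φ(2)) = (0,2) ∈ E(G2) ✓
  (1,3) → (φ(1),φ(3)) = (2,3) ∈ E(G2) ✓
All 3 edges of G1 map to edges of G2, and |E(G1)| = |E(G2)| = 3, so φ is a bijection on edges as well as vertices. Hence G1 ≅ G2.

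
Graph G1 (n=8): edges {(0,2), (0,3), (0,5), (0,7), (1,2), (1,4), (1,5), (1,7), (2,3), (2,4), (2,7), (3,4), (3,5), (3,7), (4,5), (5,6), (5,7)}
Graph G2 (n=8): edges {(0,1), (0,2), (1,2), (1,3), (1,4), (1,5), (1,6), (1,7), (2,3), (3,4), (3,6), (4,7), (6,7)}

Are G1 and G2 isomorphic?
No, not isomorphic

The graphs are NOT isomorphic.

Counting triangles (3-cliques): G1 has 13, G2 has 6.
Triangle count is an isomorphism invariant, so differing triangle counts rule out isomorphism.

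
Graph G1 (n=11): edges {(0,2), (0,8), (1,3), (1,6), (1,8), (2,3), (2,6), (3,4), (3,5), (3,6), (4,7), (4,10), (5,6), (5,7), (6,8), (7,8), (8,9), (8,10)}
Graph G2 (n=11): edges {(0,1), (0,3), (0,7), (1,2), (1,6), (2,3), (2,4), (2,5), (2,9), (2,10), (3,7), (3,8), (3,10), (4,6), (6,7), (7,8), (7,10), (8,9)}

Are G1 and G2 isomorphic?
Yes, isomorphic

The graphs are isomorphic.
One valid mapping φ: V(G1) → V(G2): 0→9, 1→10, 2→8, 3→7, 4→6, 5→0, 6→3, 7→1, 8→2, 9→5, 10→4

Verify φ preserves adjacency — for each edge of G1, its image is an edge of G2:
  (0,2) → (φ(0),φ(2)) = (8,9) ∈ E(G2) ✓
  (0,8) → (φ(0),φ(8)) = (2,9) ∈ E(G2) ✓
  (1,3) → (φ(1),φ(3)) = (7,10) ∈ E(G2) ✓
  (1,6) → (φ(1),φ(6)) = (3,10) ∈ E(G2) ✓
  (1,8) → (φ(1),φ(8)) = (2,10) ∈ E(G2) ✓
  (2,3) → (φ(2),φ(3)) = (7,8) ∈ E(G2) ✓
  (2,6) → (φ(2),φ(6)) = (3,8) ∈ E(G2) ✓
  (3,4) → (φ(3),φ(4)) = (6,7) ∈ E(G2) ✓
  (3,5) → (φ(3),φ(5)) = (0,7) ∈ E(G2) ✓
  (3,6) → (φ(3),φ(6)) = (3,7) ∈ E(G2) ✓
  (4,7) → (φ(4),φ(7)) = (1,6) ∈ E(G2) ✓
  (4,10) → (φ(4),φ(10)) = (4,6) ∈ E(G2) ✓
  (5,6) → (φ(5),φ(6)) = (0,3) ∈ E(G2) ✓
  (5,7) → (φ(5),φ(7)) = (0,1) ∈ E(G2) ✓
  (6,8) → (φ(6),φ(8)) = (2,3) ∈ E(G2) ✓
  (7,8) → (φ(7),φ(8)) = (1,2) ∈ E(G2) ✓
  (8,9) → (φ(8),φ(9)) = (2,5) ∈ E(G2) ✓
  (8,10) → (φ(8),φ(10)) = (2,4) ∈ E(G2) ✓
All 18 edges of G1 map to edges of G2, and |E(G1)| = |E(G2)| = 18, so φ is a bijection on edges as well as vertices. Hence G1 ≅ G2.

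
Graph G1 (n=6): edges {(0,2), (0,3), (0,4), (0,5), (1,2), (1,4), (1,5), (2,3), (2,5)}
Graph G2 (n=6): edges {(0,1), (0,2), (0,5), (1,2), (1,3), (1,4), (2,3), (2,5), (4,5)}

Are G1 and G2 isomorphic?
Yes, isomorphic

The graphs are isomorphic.
One valid mapping φ: V(G1) → V(G2): 0→1, 1→5, 2→2, 3→3, 4→4, 5→0

Verify φ preserves adjacency — for each edge of G1, its image is an edge of G2:
  (0,2) → (φ(0),φ(2)) = (1,2) ∈ E(G2) ✓
  (0,3) → (φ(0),φ(3)) = (1,3) ∈ E(G2) ✓
  (0,4) → (φ(0),φ(4)) = (1,4) ∈ E(G2) ✓
  (0,5) → (φ(0),φ(5)) = (0,1) ∈ E(G2) ✓
  (1,2) → (φ(1),φ(2)) = (2,5) ∈ E(G2) ✓
  (1,4) → (φ(1),φ(4)) = (4,5) ∈ E(G2) ✓
  (1,5) → (φ(1),φ(5)) = (0,5) ∈ E(G2) ✓
  (2,3) → (φ(2),φ(3)) = (2,3) ∈ E(G2) ✓
  (2,5) → (φ(2),φ(5)) = (0,2) ∈ E(G2) ✓
All 9 edges of G1 map to edges of G2, and |E(G1)| = |E(G2)| = 9, so φ is a bijection on edges as well as vertices. Hence G1 ≅ G2.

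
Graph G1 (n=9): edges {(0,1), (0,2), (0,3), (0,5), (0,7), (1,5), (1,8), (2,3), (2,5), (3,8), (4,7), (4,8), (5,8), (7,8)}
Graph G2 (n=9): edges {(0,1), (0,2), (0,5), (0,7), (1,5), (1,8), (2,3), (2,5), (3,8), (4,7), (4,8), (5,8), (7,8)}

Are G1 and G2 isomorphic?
No, not isomorphic

The graphs are NOT isomorphic.

Counting edges: G1 has 14 edge(s); G2 has 13 edge(s).
Edge count is an isomorphism invariant (a bijection on vertices induces a bijection on edges), so differing edge counts rule out isomorphism.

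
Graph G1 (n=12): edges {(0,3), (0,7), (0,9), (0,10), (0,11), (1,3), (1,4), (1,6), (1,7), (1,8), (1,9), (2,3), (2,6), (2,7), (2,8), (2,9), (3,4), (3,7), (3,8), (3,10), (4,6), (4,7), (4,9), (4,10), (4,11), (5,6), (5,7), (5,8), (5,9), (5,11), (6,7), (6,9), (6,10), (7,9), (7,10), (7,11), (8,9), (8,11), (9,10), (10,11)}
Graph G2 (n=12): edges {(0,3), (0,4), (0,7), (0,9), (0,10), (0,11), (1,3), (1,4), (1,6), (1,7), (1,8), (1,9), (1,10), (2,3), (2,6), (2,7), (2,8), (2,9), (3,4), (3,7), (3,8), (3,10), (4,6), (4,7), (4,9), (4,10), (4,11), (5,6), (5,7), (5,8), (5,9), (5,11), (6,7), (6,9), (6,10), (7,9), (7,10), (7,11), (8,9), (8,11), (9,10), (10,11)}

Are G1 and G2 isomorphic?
No, not isomorphic

The graphs are NOT isomorphic.

Counting edges: G1 has 40 edge(s); G2 has 42 edge(s).
Edge count is an isomorphism invariant (a bijection on vertices induces a bijection on edges), so differing edge counts rule out isomorphism.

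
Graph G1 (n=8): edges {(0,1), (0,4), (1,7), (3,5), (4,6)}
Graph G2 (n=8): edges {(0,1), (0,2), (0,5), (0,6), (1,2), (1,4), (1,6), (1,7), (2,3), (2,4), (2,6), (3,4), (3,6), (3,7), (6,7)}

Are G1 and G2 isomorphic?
No, not isomorphic

The graphs are NOT isomorphic.

Connected components of G1: 3 component(s) with vertex sets [[2], [3, 5], [0, 1, 4, 6, 7]], sizes [1, 2, 5].
Connected components of G2: 1 component(s) with vertex sets [[0, 1, 2, 3, 4, 5, 6, 7]], sizes [8].
The number of connected components (and the multiset of component sizes) is an isomorphism invariant — an isomorphism maps each component of G1 bijectively onto a component of G2. Since G1 has 3 component(s) and G2 has 1, they cannot be isomorphic.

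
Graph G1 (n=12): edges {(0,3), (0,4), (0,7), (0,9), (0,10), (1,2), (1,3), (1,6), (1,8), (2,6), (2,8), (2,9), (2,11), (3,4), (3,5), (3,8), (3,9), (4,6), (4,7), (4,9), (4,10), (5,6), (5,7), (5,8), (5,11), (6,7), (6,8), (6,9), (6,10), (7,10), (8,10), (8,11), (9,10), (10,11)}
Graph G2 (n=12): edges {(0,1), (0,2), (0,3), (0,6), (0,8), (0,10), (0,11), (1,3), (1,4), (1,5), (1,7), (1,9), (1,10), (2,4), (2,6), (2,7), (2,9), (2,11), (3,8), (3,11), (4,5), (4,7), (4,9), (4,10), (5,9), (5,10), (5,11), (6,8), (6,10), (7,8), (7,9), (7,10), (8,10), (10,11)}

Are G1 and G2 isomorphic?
Yes, isomorphic

The graphs are isomorphic.
One valid mapping φ: V(G1) → V(G2): 0→9, 1→6, 2→8, 3→2, 4→4, 5→11, 6→10, 7→5, 8→0, 9→7, 10→1, 11→3

Verify φ preserves adjacency — for each edge of G1, its image is an edge of G2:
  (0,3) → (φ(0),φ(3)) = (2,9) ∈ E(G2) ✓
  (0,4) → (φ(0),φ(4)) = (4,9) ∈ E(G2) ✓
  (0,7) → (φ(0),φ(7)) = (5,9) ∈ E(G2) ✓
  (0,9) → (φ(0),φ(9)) = (7,9) ∈ E(G2) ✓
  (0,10) → (φ(0),φ(10)) = (1,9) ∈ E(G2) ✓
  (1,2) → (φ(1),φ(2)) = (6,8) ∈ E(G2) ✓
  (1,3) → (φ(1),φ(3)) = (2,6) ∈ E(G2) ✓
  (1,6) → (φ(1),φ(6)) = (6,10) ∈ E(G2) ✓
  (1,8) → (φ(1),φ(8)) = (0,6) ∈ E(G2) ✓
  (2,6) → (φ(2),φ(6)) = (8,10) ∈ E(G2) ✓
  (2,8) → (φ(2),φ(8)) = (0,8) ∈ E(G2) ✓
  (2,9) → (φ(2),φ(9)) = (7,8) ∈ E(G2) ✓
  (2,11) → (φ(2),φ(11)) = (3,8) ∈ E(G2) ✓
  (3,4) → (φ(3),φ(4)) = (2,4) ∈ E(G2) ✓
  (3,5) → (φ(3),φ(5)) = (2,11) ∈ E(G2) ✓
  (3,8) → (φ(3),φ(8)) = (0,2) ∈ E(G2) ✓
  (3,9) → (φ(3),φ(9)) = (2,7) ∈ E(G2) ✓
  (4,6) → (φ(4),φ(6)) = (4,10) ∈ E(G2) ✓
  (4,7) → (φ(4),φ(7)) = (4,5) ∈ E(G2) ✓
  (4,9) → (φ(4),φ(9)) = (4,7) ∈ E(G2) ✓
  (4,10) → (φ(4),φ(10)) = (1,4) ∈ E(G2) ✓
  (5,6) → (φ(5),φ(6)) = (10,11) ∈ E(G2) ✓
  (5,7) → (φ(5),φ(7)) = (5,11) ∈ E(G2) ✓
  (5,8) → (φ(5),φ(8)) = (0,11) ∈ E(G2) ✓
  (5,11) → (φ(5),φ(11)) = (3,11) ∈ E(G2) ✓
  (6,7) → (φ(6),φ(7)) = (5,10) ∈ E(G2) ✓
  (6,8) → (φ(6),φ(8)) = (0,10) ∈ E(G2) ✓
  (6,9) → (φ(6),φ(9)) = (7,10) ∈ E(G2) ✓
  (6,10) → (φ(6),φ(10)) = (1,10) ∈ E(G2) ✓
  (7,10) → (φ(7),φ(10)) = (1,5) ∈ E(G2) ✓
  (8,10) → (φ(8),φ(10)) = (0,1) ∈ E(G2) ✓
  (8,11) → (φ(8),φ(11)) = (0,3) ∈ E(G2) ✓
  (9,10) → (φ(9),φ(10)) = (1,7) ∈ E(G2) ✓
  (10,11) → (φ(10),φ(11)) = (1,3) ∈ E(G2) ✓
All 34 edges of G1 map to edges of G2, and |E(G1)| = |E(G2)| = 34, so φ is a bijection on edges as well as vertices. Hence G1 ≅ G2.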